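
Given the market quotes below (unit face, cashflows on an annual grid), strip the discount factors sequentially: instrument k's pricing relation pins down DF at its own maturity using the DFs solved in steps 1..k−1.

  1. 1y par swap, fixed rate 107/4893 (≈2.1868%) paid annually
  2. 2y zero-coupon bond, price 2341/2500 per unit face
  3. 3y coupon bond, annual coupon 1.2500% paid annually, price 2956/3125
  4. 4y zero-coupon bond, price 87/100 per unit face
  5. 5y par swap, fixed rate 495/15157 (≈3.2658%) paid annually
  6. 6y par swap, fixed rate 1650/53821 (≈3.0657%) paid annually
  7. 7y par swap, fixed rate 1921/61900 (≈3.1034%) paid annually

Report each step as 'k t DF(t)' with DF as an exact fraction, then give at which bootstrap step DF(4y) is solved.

1 1 4893/5000
2 2 2341/2500
3 3 4553/5000
4 4 87/100
5 5 1703/2000
6 6 167/200
7 7 8079/10000
DF(4y) is solved at step 4

step 1 [1y] swap r/1=107/4893: DF=(1 − 107/4893·(0))/(1+107/4893) = 4893/5000 ≈ 0.978600
step 2 [2y] zero: DF = P = 2341/2500 ≈ 0.936400
step 3 [3y] bond c/1=1/80: DF=(2956/3125 − 1/80·(0.978600+0.936400))/(1+1/80) = 4553/5000 ≈ 0.910600
step 4 [4y] zero: DF = P = 87/100 ≈ 0.870000
step 5 [5y] swap r/1=495/15157: DF=(1 − 495/15157·(0.978600+0.936400+0.910600+0.870000))/(1+495/15157) = 1703/2000 ≈ 0.851500
step 6 [6y] swap r/1=1650/53821: DF=(1 − 1650/53821·(0.978600+0.936400+0.910600+0.870000+0.851500))/(1+1650/53821) = 167/200 ≈ 0.835000
step 7 [7y] swap r/1=1921/61900: DF=(1 − 1921/61900·(0.978600+0.936400+0.910600+0.870000+0.851500+0.835000))/(1+1921/61900) = 8079/10000 ≈ 0.807900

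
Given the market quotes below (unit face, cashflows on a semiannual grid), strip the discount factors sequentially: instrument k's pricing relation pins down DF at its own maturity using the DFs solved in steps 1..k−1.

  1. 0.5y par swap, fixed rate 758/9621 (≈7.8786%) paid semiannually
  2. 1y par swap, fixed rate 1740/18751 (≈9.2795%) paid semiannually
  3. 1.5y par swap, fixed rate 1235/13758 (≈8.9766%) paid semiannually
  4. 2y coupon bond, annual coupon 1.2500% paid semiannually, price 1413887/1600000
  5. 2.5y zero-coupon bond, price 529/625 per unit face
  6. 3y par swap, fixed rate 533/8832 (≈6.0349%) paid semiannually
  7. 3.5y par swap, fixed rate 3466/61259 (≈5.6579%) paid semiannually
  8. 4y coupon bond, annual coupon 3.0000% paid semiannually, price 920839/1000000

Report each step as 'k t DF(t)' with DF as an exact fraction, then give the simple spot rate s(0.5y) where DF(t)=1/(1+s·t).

step 1 [0.5y] swap r/2=379/9621: DF=(1 − 379/9621·(0))/(1+379/9621) = 9621/10000 ≈ 0.962100
step 2 [1y] swap r/2=870/18751: DF=(1 − 870/18751·(0.962100))/(1+870/18751) = 913/1000 ≈ 0.913000
step 3 [1.5y] swap r/2=1235/27516: DF=(1 − 1235/27516·(0.962100+0.913000))/(1+1235/27516) = 1753/2000 ≈ 0.876500
step 4 [2y] bond c/2=1/160: DF=(1413887/1600000 − 1/160·(0.962100+0.913000+0.876500))/(1+1/160) = 8611/10000 ≈ 0.861100
step 5 [2.5y] zero: DF = P = 529/625 ≈ 0.846400
step 6 [3y] swap r/2=533/17664: DF=(1 − 533/17664·(0.962100+0.913000+0.876500+0.861100+0.846400))/(1+533/17664) = 8401/10000 ≈ 0.840100
step 7 [3.5y] swap r/2=1733/61259: DF=(1 − 1733/61259·(0.962100+0.913000+0.876500+0.861100+0.846400+0.840100))/(1+1733/61259) = 8267/10000 ≈ 0.826700
step 8 [4y] bond c/2=3/200: DF=(920839/1000000 − 3/200·(0.962100+0.913000+0.876500+0.861100+0.846400+0.840100+0.826700))/(1+3/200) = 8167/10000 ≈ 0.816700

1 1/2 9621/10000
2 1 913/1000
3 3/2 1753/2000
4 2 8611/10000
5 5/2 529/625
6 3 8401/10000
7 7/2 8267/10000
8 4 8167/10000
s(0.5y) = (1/(9621/10000) − 1)/(1/2) = 758/9621 ≈ 7.8786%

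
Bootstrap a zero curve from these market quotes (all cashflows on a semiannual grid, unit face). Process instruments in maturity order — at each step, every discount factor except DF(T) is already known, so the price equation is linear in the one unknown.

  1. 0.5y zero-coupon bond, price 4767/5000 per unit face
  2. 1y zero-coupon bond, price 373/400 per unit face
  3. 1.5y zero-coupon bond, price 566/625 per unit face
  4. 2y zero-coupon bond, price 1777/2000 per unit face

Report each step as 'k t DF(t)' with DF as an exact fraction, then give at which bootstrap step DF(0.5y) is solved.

step 1 [0.5y] zero: DF = P = 4767/5000 ≈ 0.953400
step 2 [1y] zero: DF = P = 373/400 ≈ 0.932500
step 3 [1.5y] zero: DF = P = 566/625 ≈ 0.905600
step 4 [2y] zero: DF = P = 1777/2000 ≈ 0.888500

1 1/2 4767/5000
2 1 373/400
3 3/2 566/625
4 2 1777/2000
DF(0.5y) is solved at step 1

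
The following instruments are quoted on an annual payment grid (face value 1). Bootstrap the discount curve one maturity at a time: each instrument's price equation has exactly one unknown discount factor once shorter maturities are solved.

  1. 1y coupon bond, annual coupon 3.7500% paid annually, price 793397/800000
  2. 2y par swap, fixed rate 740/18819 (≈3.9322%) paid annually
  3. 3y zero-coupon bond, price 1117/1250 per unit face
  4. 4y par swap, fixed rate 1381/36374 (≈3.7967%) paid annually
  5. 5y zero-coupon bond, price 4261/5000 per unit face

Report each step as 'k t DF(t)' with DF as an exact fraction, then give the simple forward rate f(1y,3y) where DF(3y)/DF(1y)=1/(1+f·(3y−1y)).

step 1 [1y] bond c/1=3/80: DF=(793397/800000 − 3/80·(0))/(1+3/80) = 9559/10000 ≈ 0.955900
step 2 [2y] swap r/1=740/18819: DF=(1 − 740/18819·(0.955900))/(1+740/18819) = 463/500 ≈ 0.926000
step 3 [3y] zero: DF = P = 1117/1250 ≈ 0.893600
step 4 [4y] swap r/1=1381/36374: DF=(1 − 1381/36374·(0.955900+0.926000+0.893600))/(1+1381/36374) = 8619/10000 ≈ 0.861900
step 5 [5y] zero: DF = P = 4261/5000 ≈ 0.852200

1 1 9559/10000
2 2 463/500
3 3 1117/1250
4 4 8619/10000
5 5 4261/5000
f(1y,3y) = ((9559/10000)/(1117/1250) − 1)/(2) = 623/17872 ≈ 3.4859%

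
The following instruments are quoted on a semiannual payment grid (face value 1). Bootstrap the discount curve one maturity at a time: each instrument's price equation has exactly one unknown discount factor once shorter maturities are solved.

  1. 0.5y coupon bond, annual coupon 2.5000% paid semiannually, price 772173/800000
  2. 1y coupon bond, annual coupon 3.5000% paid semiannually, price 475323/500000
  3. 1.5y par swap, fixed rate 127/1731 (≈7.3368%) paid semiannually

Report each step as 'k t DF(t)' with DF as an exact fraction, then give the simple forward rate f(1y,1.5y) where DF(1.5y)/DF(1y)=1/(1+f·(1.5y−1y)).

step 1 [0.5y] bond c/2=1/80: DF=(772173/800000 − 1/80·(0))/(1+1/80) = 9533/10000 ≈ 0.953300
step 2 [1y] bond c/2=7/400: DF=(475323/500000 − 7/400·(0.953300))/(1+7/400) = 9179/10000 ≈ 0.917900
step 3 [1.5y] swap r/2=127/3462: DF=(1 − 127/3462·(0.953300+0.917900))/(1+127/3462) = 1123/1250 ≈ 0.898400

1 1/2 9533/10000
2 1 9179/10000
3 3/2 1123/1250
f(1y,1.5y) = ((9179/10000)/(1123/1250) − 1)/(1/2) = 195/4492 ≈ 4.3411%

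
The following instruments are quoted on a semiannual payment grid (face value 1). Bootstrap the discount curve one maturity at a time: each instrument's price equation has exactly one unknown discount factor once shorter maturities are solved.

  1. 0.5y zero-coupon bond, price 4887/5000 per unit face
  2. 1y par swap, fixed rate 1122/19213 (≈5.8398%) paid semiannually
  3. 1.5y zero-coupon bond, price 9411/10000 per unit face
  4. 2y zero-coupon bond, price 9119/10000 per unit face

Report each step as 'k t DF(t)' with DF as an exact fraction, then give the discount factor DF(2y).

1 1/2 4887/5000
2 1 9439/10000
3 3/2 9411/10000
4 2 9119/10000
DF(2y) = 9119/10000 ≈ 0.911900

step 1 [0.5y] zero: DF = P = 4887/5000 ≈ 0.977400
step 2 [1y] swap r/2=561/19213: DF=(1 − 561/19213·(0.977400))/(1+561/19213) = 9439/10000 ≈ 0.943900
step 3 [1.5y] zero: DF = P = 9411/10000 ≈ 0.941100
step 4 [2y] zero: DF = P = 9119/10000 ≈ 0.911900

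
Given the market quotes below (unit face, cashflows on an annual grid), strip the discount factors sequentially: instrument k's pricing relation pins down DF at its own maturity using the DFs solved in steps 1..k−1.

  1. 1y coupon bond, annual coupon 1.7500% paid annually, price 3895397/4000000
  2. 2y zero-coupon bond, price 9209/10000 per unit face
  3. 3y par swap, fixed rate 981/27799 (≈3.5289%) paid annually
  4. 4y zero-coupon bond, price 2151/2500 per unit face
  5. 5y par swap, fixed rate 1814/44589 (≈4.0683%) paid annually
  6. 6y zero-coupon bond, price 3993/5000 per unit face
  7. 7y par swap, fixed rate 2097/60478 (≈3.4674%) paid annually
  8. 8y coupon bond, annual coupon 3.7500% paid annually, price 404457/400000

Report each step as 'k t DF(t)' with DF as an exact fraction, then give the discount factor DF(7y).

step 1 [1y] bond c/1=7/400: DF=(3895397/4000000 − 7/400·(0))/(1+7/400) = 9571/10000 ≈ 0.957100
step 2 [2y] zero: DF = P = 9209/10000 ≈ 0.920900
step 3 [3y] swap r/1=981/27799: DF=(1 − 981/27799·(0.957100+0.920900))/(1+981/27799) = 9019/10000 ≈ 0.901900
step 4 [4y] zero: DF = P = 2151/2500 ≈ 0.860400
step 5 [5y] swap r/1=1814/44589: DF=(1 − 1814/44589·(0.957100+0.920900+0.901900+0.860400))/(1+1814/44589) = 4093/5000 ≈ 0.818600
step 6 [6y] zero: DF = P = 3993/5000 ≈ 0.798600
step 7 [7y] swap r/1=2097/60478: DF=(1 − 2097/60478·(0.957100+0.920900+0.901900+0.860400+0.818600+0.798600))/(1+2097/60478) = 7903/10000 ≈ 0.790300
step 8 [8y] bond c/1=3/80: DF=(404457/400000 − 3/80·(0.957100+0.920900+0.901900+0.860400+0.818600+0.798600+0.790300))/(1+3/80) = 189/250 ≈ 0.756000

1 1 9571/10000
2 2 9209/10000
3 3 9019/10000
4 4 2151/2500
5 5 4093/5000
6 6 3993/5000
7 7 7903/10000
8 8 189/250
DF(7y) = 7903/10000 ≈ 0.790300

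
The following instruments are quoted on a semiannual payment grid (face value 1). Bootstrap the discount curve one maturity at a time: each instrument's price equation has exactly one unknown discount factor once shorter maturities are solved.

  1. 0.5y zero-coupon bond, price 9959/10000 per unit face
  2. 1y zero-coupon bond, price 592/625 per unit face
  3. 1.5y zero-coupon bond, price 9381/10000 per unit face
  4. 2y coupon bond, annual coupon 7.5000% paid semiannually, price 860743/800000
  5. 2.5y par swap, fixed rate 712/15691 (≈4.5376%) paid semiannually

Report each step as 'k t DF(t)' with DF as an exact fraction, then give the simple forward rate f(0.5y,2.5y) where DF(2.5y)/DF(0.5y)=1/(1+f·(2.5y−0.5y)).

step 1 [0.5y] zero: DF = P = 9959/10000 ≈ 0.995900
step 2 [1y] zero: DF = P = 592/625 ≈ 0.947200
step 3 [1.5y] zero: DF = P = 9381/10000 ≈ 0.938100
step 4 [2y] bond c/2=3/80: DF=(860743/800000 − 3/80·(0.995900+0.947200+0.938100))/(1+3/80) = 9329/10000 ≈ 0.932900
step 5 [2.5y] swap r/2=356/15691: DF=(1 − 356/15691·(0.995900+0.947200+0.938100+0.932900))/(1+356/15691) = 2233/2500 ≈ 0.893200

1 1/2 9959/10000
2 1 592/625
3 3/2 9381/10000
4 2 9329/10000
5 5/2 2233/2500
f(0.5y,2.5y) = ((9959/10000)/(2233/2500) − 1)/(2) = 1027/17864 ≈ 5.7490%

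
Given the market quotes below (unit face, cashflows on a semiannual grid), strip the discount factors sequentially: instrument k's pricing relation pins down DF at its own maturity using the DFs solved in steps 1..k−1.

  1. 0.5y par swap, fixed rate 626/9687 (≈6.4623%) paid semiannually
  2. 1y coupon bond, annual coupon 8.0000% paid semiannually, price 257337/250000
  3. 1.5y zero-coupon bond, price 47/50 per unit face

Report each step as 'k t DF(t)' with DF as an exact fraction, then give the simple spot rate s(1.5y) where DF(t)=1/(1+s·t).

1 1/2 9687/10000
2 1 381/400
3 3/2 47/50
s(1.5y) = (1/(47/50) − 1)/(3/2) = 2/47 ≈ 4.2553%

step 1 [0.5y] swap r/2=313/9687: DF=(1 − 313/9687·(0))/(1+313/9687) = 9687/10000 ≈ 0.968700
step 2 [1y] bond c/2=1/25: DF=(257337/250000 − 1/25·(0.968700))/(1+1/25) = 381/400 ≈ 0.952500
step 3 [1.5y] zero: DF = P = 47/50 ≈ 0.940000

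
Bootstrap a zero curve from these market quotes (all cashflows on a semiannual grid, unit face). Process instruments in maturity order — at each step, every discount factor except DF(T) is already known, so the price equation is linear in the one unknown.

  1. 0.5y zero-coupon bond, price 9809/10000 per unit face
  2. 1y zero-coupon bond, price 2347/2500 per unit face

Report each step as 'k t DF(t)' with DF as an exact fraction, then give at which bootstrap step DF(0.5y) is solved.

1 1/2 9809/10000
2 1 2347/2500
DF(0.5y) is solved at step 1

step 1 [0.5y] zero: DF = P = 9809/10000 ≈ 0.980900
step 2 [1y] zero: DF = P = 2347/2500 ≈ 0.938800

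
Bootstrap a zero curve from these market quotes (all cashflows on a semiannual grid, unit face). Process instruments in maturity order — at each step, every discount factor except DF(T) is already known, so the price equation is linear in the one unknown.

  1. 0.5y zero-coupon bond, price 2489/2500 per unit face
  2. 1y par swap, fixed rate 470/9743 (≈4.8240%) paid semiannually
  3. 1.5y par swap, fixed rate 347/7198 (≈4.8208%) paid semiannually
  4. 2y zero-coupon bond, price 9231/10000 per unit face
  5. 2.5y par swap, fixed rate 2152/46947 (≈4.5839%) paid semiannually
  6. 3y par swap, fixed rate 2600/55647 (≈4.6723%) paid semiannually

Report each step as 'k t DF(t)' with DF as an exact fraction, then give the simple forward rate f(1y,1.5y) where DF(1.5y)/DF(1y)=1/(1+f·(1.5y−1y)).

step 1 [0.5y] zero: DF = P = 2489/2500 ≈ 0.995600
step 2 [1y] swap r/2=235/9743: DF=(1 − 235/9743·(0.995600))/(1+235/9743) = 953/1000 ≈ 0.953000
step 3 [1.5y] swap r/2=347/14396: DF=(1 − 347/14396·(0.995600+0.953000))/(1+347/14396) = 4653/5000 ≈ 0.930600
step 4 [2y] zero: DF = P = 9231/10000 ≈ 0.923100
step 5 [2.5y] swap r/2=1076/46947: DF=(1 − 1076/46947·(0.995600+0.953000+0.930600+0.923100))/(1+1076/46947) = 2231/2500 ≈ 0.892400
step 6 [3y] swap r/2=1300/55647: DF=(1 − 1300/55647·(0.995600+0.953000+0.930600+0.923100+0.892400))/(1+1300/55647) = 87/100 ≈ 0.870000

1 1/2 2489/2500
2 1 953/1000
3 3/2 4653/5000
4 2 9231/10000
5 5/2 2231/2500
6 3 87/100
f(1y,1.5y) = ((953/1000)/(4653/5000) − 1)/(1/2) = 224/4653 ≈ 4.8141%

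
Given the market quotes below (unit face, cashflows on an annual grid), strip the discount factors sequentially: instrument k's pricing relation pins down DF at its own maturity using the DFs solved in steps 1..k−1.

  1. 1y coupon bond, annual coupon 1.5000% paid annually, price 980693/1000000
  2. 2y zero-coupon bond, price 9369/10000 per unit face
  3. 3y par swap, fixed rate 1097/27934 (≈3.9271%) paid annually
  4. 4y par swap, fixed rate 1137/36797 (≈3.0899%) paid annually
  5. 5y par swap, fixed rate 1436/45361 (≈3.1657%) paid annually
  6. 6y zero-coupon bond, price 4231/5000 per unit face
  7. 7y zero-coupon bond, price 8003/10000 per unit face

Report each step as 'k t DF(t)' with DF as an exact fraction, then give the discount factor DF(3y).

1 1 4831/5000
2 2 9369/10000
3 3 8903/10000
4 4 8863/10000
5 5 2141/2500
6 6 4231/5000
7 7 8003/10000
DF(3y) = 8903/10000 ≈ 0.890300

step 1 [1y] bond c/1=3/200: DF=(980693/1000000 − 3/200·(0))/(1+3/200) = 4831/5000 ≈ 0.966200
step 2 [2y] zero: DF = P = 9369/10000 ≈ 0.936900
step 3 [3y] swap r/1=1097/27934: DF=(1 − 1097/27934·(0.966200+0.936900))/(1+1097/27934) = 8903/10000 ≈ 0.890300
step 4 [4y] swap r/1=1137/36797: DF=(1 − 1137/36797·(0.966200+0.936900+0.890300))/(1+1137/36797) = 8863/10000 ≈ 0.886300
step 5 [5y] swap r/1=1436/45361: DF=(1 − 1436/45361·(0.966200+0.936900+0.890300+0.886300))/(1+1436/45361) = 2141/2500 ≈ 0.856400
step 6 [6y] zero: DF = P = 4231/5000 ≈ 0.846200
step 7 [7y] zero: DF = P = 8003/10000 ≈ 0.800300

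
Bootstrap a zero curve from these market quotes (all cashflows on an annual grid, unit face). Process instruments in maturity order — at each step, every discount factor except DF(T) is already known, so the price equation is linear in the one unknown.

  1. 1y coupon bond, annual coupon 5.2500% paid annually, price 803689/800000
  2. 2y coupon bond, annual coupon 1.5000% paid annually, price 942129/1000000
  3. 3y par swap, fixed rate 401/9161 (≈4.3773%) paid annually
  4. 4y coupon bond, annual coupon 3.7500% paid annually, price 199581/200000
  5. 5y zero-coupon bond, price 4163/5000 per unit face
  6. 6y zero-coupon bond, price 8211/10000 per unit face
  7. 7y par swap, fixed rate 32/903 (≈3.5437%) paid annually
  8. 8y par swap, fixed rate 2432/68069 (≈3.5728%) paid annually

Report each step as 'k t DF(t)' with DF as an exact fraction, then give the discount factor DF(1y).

step 1 [1y] bond c/1=21/400: DF=(803689/800000 − 21/400·(0))/(1+21/400) = 1909/2000 ≈ 0.954500
step 2 [2y] bond c/1=3/200: DF=(942129/1000000 − 3/200·(0.954500))/(1+3/200) = 9141/10000 ≈ 0.914100
step 3 [3y] swap r/1=401/9161: DF=(1 − 401/9161·(0.954500+0.914100))/(1+401/9161) = 8797/10000 ≈ 0.879700
step 4 [4y] bond c/1=3/80: DF=(199581/200000 − 3/80·(0.954500+0.914100+0.879700))/(1+3/80) = 69/80 ≈ 0.862500
step 5 [5y] zero: DF = P = 4163/5000 ≈ 0.832600
step 6 [6y] zero: DF = P = 8211/10000 ≈ 0.821100
step 7 [7y] swap r/1=32/903: DF=(1 − 32/903·(0.954500+0.914100+0.879700+0.862500+0.832600+0.821100))/(1+32/903) = 491/625 ≈ 0.785600
step 8 [8y] swap r/1=2432/68069: DF=(1 − 2432/68069·(0.954500+0.914100+0.879700+0.862500+0.832600+0.821100+0.785600))/(1+2432/68069) = 473/625 ≈ 0.756800

1 1 1909/2000
2 2 9141/10000
3 3 8797/10000
4 4 69/80
5 5 4163/5000
6 6 8211/10000
7 7 491/625
8 8 473/625
DF(1y) = 1909/2000 ≈ 0.954500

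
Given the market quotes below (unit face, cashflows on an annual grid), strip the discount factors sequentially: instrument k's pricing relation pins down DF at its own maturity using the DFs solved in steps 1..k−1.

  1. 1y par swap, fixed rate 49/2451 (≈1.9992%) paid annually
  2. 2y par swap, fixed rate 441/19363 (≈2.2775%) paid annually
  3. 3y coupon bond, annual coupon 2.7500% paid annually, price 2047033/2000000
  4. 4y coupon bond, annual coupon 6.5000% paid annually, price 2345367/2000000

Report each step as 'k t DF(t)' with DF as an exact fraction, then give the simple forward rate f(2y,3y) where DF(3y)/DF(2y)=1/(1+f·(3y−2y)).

step 1 [1y] swap r/1=49/2451: DF=(1 − 49/2451·(0))/(1+49/2451) = 2451/2500 ≈ 0.980400
step 2 [2y] swap r/1=441/19363: DF=(1 − 441/19363·(0.980400))/(1+441/19363) = 9559/10000 ≈ 0.955900
step 3 [3y] bond c/1=11/400: DF=(2047033/2000000 − 11/400·(0.980400+0.955900))/(1+11/400) = 9443/10000 ≈ 0.944300
step 4 [4y] bond c/1=13/200: DF=(2345367/2000000 − 13/200·(0.980400+0.955900+0.944300))/(1+13/200) = 9253/10000 ≈ 0.925300

1 1 2451/2500
2 2 9559/10000
3 3 9443/10000
4 4 9253/10000
f(2y,3y) = ((9559/10000)/(9443/10000) − 1)/(1) = 116/9443 ≈ 1.2284%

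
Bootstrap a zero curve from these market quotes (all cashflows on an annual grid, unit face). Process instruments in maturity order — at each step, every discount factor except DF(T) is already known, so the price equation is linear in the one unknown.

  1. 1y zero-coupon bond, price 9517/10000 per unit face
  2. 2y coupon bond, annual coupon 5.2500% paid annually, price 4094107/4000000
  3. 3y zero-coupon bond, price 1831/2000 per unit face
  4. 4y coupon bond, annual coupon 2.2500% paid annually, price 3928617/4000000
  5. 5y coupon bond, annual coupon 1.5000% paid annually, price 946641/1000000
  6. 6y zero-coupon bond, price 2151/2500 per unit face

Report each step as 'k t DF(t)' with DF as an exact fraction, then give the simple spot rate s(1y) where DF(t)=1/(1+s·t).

1 1 9517/10000
2 2 37/40
3 3 1831/2000
4 4 8991/10000
5 5 8781/10000
6 6 2151/2500
s(1y) = (1/(9517/10000) − 1)/(1) = 483/9517 ≈ 5.0751%

step 1 [1y] zero: DF = P = 9517/10000 ≈ 0.951700
step 2 [2y] bond c/1=21/400: DF=(4094107/4000000 − 21/400·(0.951700))/(1+21/400) = 37/40 ≈ 0.925000
step 3 [3y] zero: DF = P = 1831/2000 ≈ 0.915500
step 4 [4y] bond c/1=9/400: DF=(3928617/4000000 − 9/400·(0.951700+0.925000+0.915500))/(1+9/400) = 8991/10000 ≈ 0.899100
step 5 [5y] bond c/1=3/200: DF=(946641/1000000 − 3/200·(0.951700+0.925000+0.915500+0.899100))/(1+3/200) = 8781/10000 ≈ 0.878100
step 6 [6y] zero: DF = P = 2151/2500 ≈ 0.860400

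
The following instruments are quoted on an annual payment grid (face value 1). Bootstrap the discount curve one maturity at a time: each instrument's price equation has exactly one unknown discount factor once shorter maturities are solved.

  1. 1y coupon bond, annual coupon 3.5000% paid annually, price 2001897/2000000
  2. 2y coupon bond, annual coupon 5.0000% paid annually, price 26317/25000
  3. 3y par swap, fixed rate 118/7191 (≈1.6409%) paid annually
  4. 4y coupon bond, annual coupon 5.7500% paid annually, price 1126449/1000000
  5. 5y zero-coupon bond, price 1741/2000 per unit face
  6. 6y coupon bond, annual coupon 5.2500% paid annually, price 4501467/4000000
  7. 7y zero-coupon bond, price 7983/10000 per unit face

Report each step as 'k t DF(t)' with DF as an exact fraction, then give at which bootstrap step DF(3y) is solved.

step 1 [1y] bond c/1=7/200: DF=(2001897/2000000 − 7/200·(0))/(1+7/200) = 9671/10000 ≈ 0.967100
step 2 [2y] bond c/1=1/20: DF=(26317/25000 − 1/20·(0.967100))/(1+1/20) = 1913/2000 ≈ 0.956500
step 3 [3y] swap r/1=118/7191: DF=(1 − 118/7191·(0.967100+0.956500))/(1+118/7191) = 1191/1250 ≈ 0.952800
step 4 [4y] bond c/1=23/400: DF=(1126449/1000000 − 23/400·(0.967100+0.956500+0.952800))/(1+23/400) = 568/625 ≈ 0.908800
step 5 [5y] zero: DF = P = 1741/2000 ≈ 0.870500
step 6 [6y] bond c/1=21/400: DF=(4501467/4000000 − 21/400·(0.967100+0.956500+0.952800+0.908800+0.870500))/(1+21/400) = 837/1000 ≈ 0.837000
step 7 [7y] zero: DF = P = 7983/10000 ≈ 0.798300

1 1 9671/10000
2 2 1913/2000
3 3 1191/1250
4 4 568/625
5 5 1741/2000
6 6 837/1000
7 7 7983/10000
DF(3y) is solved at step 3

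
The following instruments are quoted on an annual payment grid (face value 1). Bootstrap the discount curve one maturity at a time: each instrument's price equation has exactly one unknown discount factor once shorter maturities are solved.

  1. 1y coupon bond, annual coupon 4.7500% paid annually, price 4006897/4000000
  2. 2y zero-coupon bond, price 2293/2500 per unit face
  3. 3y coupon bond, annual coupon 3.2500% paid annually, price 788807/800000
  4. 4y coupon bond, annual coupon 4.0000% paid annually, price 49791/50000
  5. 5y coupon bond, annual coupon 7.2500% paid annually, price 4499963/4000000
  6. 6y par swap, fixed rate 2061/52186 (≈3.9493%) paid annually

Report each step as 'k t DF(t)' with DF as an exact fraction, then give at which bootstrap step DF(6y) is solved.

step 1 [1y] bond c/1=19/400: DF=(4006897/4000000 − 19/400·(0))/(1+19/400) = 9563/10000 ≈ 0.956300
step 2 [2y] zero: DF = P = 2293/2500 ≈ 0.917200
step 3 [3y] bond c/1=13/400: DF=(788807/800000 − 13/400·(0.956300+0.917200))/(1+13/400) = 112/125 ≈ 0.896000
step 4 [4y] bond c/1=1/25: DF=(49791/50000 − 1/25·(0.956300+0.917200+0.896000))/(1+1/25) = 851/1000 ≈ 0.851000
step 5 [5y] bond c/1=29/400: DF=(4499963/4000000 − 29/400·(0.956300+0.917200+0.896000+0.851000))/(1+29/400) = 4021/5000 ≈ 0.804200
step 6 [6y] swap r/1=2061/52186: DF=(1 − 2061/52186·(0.956300+0.917200+0.896000+0.851000+0.804200))/(1+2061/52186) = 7939/10000 ≈ 0.793900

1 1 9563/10000
2 2 2293/2500
3 3 112/125
4 4 851/1000
5 5 4021/5000
6 6 7939/10000
DF(6y) is solved at step 6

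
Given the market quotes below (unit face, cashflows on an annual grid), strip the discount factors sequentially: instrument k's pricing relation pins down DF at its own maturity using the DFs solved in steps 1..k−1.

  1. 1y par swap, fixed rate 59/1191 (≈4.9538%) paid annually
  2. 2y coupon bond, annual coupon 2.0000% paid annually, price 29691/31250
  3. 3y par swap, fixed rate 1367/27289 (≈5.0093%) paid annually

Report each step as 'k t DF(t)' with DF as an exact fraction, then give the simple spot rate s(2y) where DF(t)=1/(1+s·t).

1 1 1191/1250
2 2 1141/1250
3 3 8633/10000
s(2y) = (1/(1141/1250) − 1)/(2) = 109/2282 ≈ 4.7765%

step 1 [1y] swap r/1=59/1191: DF=(1 − 59/1191·(0))/(1+59/1191) = 1191/1250 ≈ 0.952800
step 2 [2y] bond c/1=1/50: DF=(29691/31250 − 1/50·(0.952800))/(1+1/50) = 1141/1250 ≈ 0.912800
step 3 [3y] swap r/1=1367/27289: DF=(1 − 1367/27289·(0.952800+0.912800))/(1+1367/27289) = 8633/10000 ≈ 0.863300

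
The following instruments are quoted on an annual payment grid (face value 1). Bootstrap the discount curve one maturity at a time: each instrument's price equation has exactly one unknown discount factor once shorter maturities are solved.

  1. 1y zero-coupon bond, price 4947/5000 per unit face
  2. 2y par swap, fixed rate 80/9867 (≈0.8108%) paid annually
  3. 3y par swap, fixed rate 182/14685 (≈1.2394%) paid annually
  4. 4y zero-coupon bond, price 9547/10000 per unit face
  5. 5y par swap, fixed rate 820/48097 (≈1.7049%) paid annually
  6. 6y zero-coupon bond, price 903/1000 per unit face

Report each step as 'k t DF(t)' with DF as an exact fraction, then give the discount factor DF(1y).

1 1 4947/5000
2 2 123/125
3 3 2409/2500
4 4 9547/10000
5 5 459/500
6 6 903/1000
DF(1y) = 4947/5000 ≈ 0.989400

step 1 [1y] zero: DF = P = 4947/5000 ≈ 0.989400
step 2 [2y] swap r/1=80/9867: DF=(1 − 80/9867·(0.989400))/(1+80/9867) = 123/125 ≈ 0.984000
step 3 [3y] swap r/1=182/14685: DF=(1 − 182/14685·(0.989400+0.984000))/(1+182/14685) = 2409/2500 ≈ 0.963600
step 4 [4y] zero: DF = P = 9547/10000 ≈ 0.954700
step 5 [5y] swap r/1=820/48097: DF=(1 − 820/48097·(0.989400+0.984000+0.963600+0.954700))/(1+820/48097) = 459/500 ≈ 0.918000
step 6 [6y] zero: DF = P = 903/1000 ≈ 0.903000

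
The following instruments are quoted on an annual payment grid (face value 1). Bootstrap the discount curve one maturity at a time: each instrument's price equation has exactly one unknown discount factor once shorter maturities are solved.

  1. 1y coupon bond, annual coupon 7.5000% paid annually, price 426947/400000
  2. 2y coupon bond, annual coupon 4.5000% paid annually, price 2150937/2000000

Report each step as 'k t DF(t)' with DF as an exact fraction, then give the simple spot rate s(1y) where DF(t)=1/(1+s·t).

1 1 9929/10000
2 2 1233/1250
s(1y) = (1/(9929/10000) − 1)/(1) = 71/9929 ≈ 0.7151%

step 1 [1y] bond c/1=3/40: DF=(426947/400000 − 3/40·(0))/(1+3/40) = 9929/10000 ≈ 0.992900
step 2 [2y] bond c/1=9/200: DF=(2150937/2000000 − 9/200·(0.992900))/(1+9/200) = 1233/1250 ≈ 0.986400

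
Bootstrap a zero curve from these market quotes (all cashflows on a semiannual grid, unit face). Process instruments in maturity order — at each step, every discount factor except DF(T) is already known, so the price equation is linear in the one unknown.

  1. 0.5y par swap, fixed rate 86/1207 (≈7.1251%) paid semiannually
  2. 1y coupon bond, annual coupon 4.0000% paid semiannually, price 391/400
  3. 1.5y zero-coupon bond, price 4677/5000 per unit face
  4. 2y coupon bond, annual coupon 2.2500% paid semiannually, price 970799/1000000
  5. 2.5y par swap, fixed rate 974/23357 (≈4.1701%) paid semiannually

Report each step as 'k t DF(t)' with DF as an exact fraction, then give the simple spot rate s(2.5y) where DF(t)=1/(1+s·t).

step 1 [0.5y] swap r/2=43/1207: DF=(1 − 43/1207·(0))/(1+43/1207) = 1207/1250 ≈ 0.965600
step 2 [1y] bond c/2=1/50: DF=(391/400 − 1/50·(0.965600))/(1+1/50) = 4697/5000 ≈ 0.939400
step 3 [1.5y] zero: DF = P = 4677/5000 ≈ 0.935400
step 4 [2y] bond c/2=9/800: DF=(970799/1000000 − 9/800·(0.965600+0.939400+0.935400))/(1+9/800) = 2321/2500 ≈ 0.928400
step 5 [2.5y] swap r/2=487/23357: DF=(1 − 487/23357·(0.965600+0.939400+0.935400+0.928400))/(1+487/23357) = 4513/5000 ≈ 0.902600

1 1/2 1207/1250
2 1 4697/5000
3 3/2 4677/5000
4 2 2321/2500
5 5/2 4513/5000
s(2.5y) = (1/(4513/5000) − 1)/(5/2) = 974/22565 ≈ 4.3164%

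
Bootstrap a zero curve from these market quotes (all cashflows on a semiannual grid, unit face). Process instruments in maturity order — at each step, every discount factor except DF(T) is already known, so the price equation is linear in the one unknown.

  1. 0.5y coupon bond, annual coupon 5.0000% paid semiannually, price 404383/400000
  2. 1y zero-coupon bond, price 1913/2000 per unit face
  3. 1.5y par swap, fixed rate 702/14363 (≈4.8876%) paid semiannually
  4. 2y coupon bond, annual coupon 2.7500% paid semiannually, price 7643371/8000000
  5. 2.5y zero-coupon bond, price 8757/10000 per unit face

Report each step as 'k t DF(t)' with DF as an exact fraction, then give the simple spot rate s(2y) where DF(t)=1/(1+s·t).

1 1/2 9863/10000
2 1 1913/2000
3 3/2 4649/5000
4 2 1807/2000
5 5/2 8757/10000
s(2y) = (1/(1807/2000) − 1)/(2) = 193/3614 ≈ 5.3403%

step 1 [0.5y] bond c/2=1/40: DF=(404383/400000 − 1/40·(0))/(1+1/40) = 9863/10000 ≈ 0.986300
step 2 [1y] zero: DF = P = 1913/2000 ≈ 0.956500
step 3 [1.5y] swap r/2=351/14363: DF=(1 − 351/14363·(0.986300+0.956500))/(1+351/14363) = 4649/5000 ≈ 0.929800
step 4 [2y] bond c/2=11/800: DF=(7643371/8000000 − 11/800·(0.986300+0.956500+0.929800))/(1+11/800) = 1807/2000 ≈ 0.903500
step 5 [2.5y] zero: DF = P = 8757/10000 ≈ 0.875700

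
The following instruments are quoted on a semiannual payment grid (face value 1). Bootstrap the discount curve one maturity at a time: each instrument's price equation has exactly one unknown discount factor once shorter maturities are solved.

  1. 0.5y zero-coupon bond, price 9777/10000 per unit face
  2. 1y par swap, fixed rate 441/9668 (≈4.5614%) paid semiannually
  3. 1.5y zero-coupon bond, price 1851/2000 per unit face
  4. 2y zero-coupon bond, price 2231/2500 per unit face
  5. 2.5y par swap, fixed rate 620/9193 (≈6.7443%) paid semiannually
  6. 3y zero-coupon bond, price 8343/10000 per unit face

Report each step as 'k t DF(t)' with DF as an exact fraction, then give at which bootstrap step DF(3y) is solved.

1 1/2 9777/10000
2 1 9559/10000
3 3/2 1851/2000
4 2 2231/2500
5 5/2 169/200
6 3 8343/10000
DF(3y) is solved at step 6

step 1 [0.5y] zero: DF = P = 9777/10000 ≈ 0.977700
step 2 [1y] swap r/2=441/19336: DF=(1 − 441/19336·(0.977700))/(1+441/19336) = 9559/10000 ≈ 0.955900
step 3 [1.5y] zero: DF = P = 1851/2000 ≈ 0.925500
step 4 [2y] zero: DF = P = 2231/2500 ≈ 0.892400
step 5 [2.5y] swap r/2=310/9193: DF=(1 − 310/9193·(0.977700+0.955900+0.925500+0.892400))/(1+310/9193) = 169/200 ≈ 0.845000
step 6 [3y] zero: DF = P = 8343/10000 ≈ 0.834300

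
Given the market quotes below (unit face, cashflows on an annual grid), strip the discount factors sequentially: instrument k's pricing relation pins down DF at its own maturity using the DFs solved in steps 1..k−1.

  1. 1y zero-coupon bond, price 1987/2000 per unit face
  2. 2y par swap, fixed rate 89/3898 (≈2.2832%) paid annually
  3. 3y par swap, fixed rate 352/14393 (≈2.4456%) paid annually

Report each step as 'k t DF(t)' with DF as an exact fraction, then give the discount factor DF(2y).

step 1 [1y] zero: DF = P = 1987/2000 ≈ 0.993500
step 2 [2y] swap r/1=89/3898: DF=(1 − 89/3898·(0.993500))/(1+89/3898) = 1911/2000 ≈ 0.955500
step 3 [3y] swap r/1=352/14393: DF=(1 − 352/14393·(0.993500+0.955500))/(1+352/14393) = 581/625 ≈ 0.929600

1 1 1987/2000
2 2 1911/2000
3 3 581/625
DF(2y) = 1911/2000 ≈ 0.955500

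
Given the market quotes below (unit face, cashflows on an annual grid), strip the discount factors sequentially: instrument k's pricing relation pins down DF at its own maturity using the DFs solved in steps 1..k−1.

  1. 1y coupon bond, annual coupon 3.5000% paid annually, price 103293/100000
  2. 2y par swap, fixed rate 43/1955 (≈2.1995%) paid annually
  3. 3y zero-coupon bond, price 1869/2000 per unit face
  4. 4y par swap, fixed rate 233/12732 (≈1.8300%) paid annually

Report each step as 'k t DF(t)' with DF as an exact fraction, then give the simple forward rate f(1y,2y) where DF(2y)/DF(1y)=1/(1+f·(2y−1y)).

step 1 [1y] bond c/1=7/200: DF=(103293/100000 − 7/200·(0))/(1+7/200) = 499/500 ≈ 0.998000
step 2 [2y] swap r/1=43/1955: DF=(1 − 43/1955·(0.998000))/(1+43/1955) = 957/1000 ≈ 0.957000
step 3 [3y] zero: DF = P = 1869/2000 ≈ 0.934500
step 4 [4y] swap r/1=233/12732: DF=(1 − 233/12732·(0.998000+0.957000+0.934500))/(1+233/12732) = 9301/10000 ≈ 0.930100

1 1 499/500
2 2 957/1000
3 3 1869/2000
4 4 9301/10000
f(1y,2y) = ((499/500)/(957/1000) − 1)/(1) = 41/957 ≈ 4.2842%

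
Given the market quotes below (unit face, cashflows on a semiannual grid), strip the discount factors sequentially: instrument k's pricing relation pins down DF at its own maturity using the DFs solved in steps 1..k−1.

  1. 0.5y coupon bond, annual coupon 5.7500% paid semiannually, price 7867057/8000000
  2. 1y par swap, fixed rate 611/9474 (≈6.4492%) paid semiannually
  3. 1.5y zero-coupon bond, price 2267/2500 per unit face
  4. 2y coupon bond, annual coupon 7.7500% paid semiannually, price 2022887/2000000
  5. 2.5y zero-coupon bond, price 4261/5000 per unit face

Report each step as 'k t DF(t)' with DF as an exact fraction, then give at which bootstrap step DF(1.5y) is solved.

1 1/2 9559/10000
2 1 9389/10000
3 3/2 2267/2500
4 2 2173/2500
5 5/2 4261/5000
DF(1.5y) is solved at step 3

step 1 [0.5y] bond c/2=23/800: DF=(7867057/8000000 − 23/800·(0))/(1+23/800) = 9559/10000 ≈ 0.955900
step 2 [1y] swap r/2=611/18948: DF=(1 − 611/18948·(0.955900))/(1+611/18948) = 9389/10000 ≈ 0.938900
step 3 [1.5y] zero: DF = P = 2267/2500 ≈ 0.906800
step 4 [2y] bond c/2=31/800: DF=(2022887/2000000 − 31/800·(0.955900+0.938900+0.906800))/(1+31/800) = 2173/2500 ≈ 0.869200
step 5 [2.5y] zero: DF = P = 4261/5000 ≈ 0.852200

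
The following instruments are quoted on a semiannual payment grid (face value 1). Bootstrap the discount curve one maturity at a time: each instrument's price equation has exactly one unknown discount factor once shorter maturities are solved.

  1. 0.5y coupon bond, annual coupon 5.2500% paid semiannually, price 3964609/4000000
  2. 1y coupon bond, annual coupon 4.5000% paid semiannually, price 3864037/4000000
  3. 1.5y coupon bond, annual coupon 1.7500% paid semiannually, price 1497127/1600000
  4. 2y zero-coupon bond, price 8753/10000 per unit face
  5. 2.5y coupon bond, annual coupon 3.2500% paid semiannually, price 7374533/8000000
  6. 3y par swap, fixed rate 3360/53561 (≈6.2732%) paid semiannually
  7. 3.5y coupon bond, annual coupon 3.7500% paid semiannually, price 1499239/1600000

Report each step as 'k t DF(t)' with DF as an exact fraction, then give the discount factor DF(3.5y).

1 1/2 4829/5000
2 1 1847/2000
3 3/2 1139/1250
4 2 8753/10000
5 5/2 8483/10000
6 3 104/125
7 7/2 2053/2500
DF(3.5y) = 2053/2500 ≈ 0.821200

step 1 [0.5y] bond c/2=21/800: DF=(3964609/4000000 − 21/800·(0))/(1+21/800) = 4829/5000 ≈ 0.965800
step 2 [1y] bond c/2=9/400: DF=(3864037/4000000 − 9/400·(0.965800))/(1+9/400) = 1847/2000 ≈ 0.923500
step 3 [1.5y] bond c/2=7/800: DF=(1497127/1600000 − 7/800·(0.965800+0.923500))/(1+7/800) = 1139/1250 ≈ 0.911200
step 4 [2y] zero: DF = P = 8753/10000 ≈ 0.875300
step 5 [2.5y] bond c/2=13/800: DF=(7374533/8000000 − 13/800·(0.965800+0.923500+0.911200+0.875300))/(1+13/800) = 8483/10000 ≈ 0.848300
step 6 [3y] swap r/2=1680/53561: DF=(1 − 1680/53561·(0.965800+0.923500+0.911200+0.875300+0.848300))/(1+1680/53561) = 104/125 ≈ 0.832000
step 7 [3.5y] bond c/2=3/160: DF=(1499239/1600000 − 3/160·(0.965800+0.923500+0.911200+0.875300+0.848300+0.832000))/(1+3/160) = 2053/2500 ≈ 0.821200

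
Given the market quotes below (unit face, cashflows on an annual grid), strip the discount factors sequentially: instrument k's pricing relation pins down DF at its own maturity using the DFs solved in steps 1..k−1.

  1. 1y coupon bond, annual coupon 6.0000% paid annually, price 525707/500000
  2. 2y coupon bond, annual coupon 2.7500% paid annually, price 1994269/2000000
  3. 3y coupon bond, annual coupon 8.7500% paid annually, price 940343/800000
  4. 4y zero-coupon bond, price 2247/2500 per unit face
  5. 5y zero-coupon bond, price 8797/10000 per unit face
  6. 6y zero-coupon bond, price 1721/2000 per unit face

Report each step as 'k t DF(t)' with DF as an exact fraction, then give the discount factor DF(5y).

step 1 [1y] bond c/1=3/50: DF=(525707/500000 − 3/50·(0))/(1+3/50) = 9919/10000 ≈ 0.991900
step 2 [2y] bond c/1=11/400: DF=(1994269/2000000 − 11/400·(0.991900))/(1+11/400) = 9439/10000 ≈ 0.943900
step 3 [3y] bond c/1=7/80: DF=(940343/800000 − 7/80·(0.991900+0.943900))/(1+7/80) = 9251/10000 ≈ 0.925100
step 4 [4y] zero: DF = P = 2247/2500 ≈ 0.898800
step 5 [5y] zero: DF = P = 8797/10000 ≈ 0.879700
step 6 [6y] zero: DF = P = 1721/2000 ≈ 0.860500

1 1 9919/10000
2 2 9439/10000
3 3 9251/10000
4 4 2247/2500
5 5 8797/10000
6 6 1721/2000
DF(5y) = 8797/10000 ≈ 0.879700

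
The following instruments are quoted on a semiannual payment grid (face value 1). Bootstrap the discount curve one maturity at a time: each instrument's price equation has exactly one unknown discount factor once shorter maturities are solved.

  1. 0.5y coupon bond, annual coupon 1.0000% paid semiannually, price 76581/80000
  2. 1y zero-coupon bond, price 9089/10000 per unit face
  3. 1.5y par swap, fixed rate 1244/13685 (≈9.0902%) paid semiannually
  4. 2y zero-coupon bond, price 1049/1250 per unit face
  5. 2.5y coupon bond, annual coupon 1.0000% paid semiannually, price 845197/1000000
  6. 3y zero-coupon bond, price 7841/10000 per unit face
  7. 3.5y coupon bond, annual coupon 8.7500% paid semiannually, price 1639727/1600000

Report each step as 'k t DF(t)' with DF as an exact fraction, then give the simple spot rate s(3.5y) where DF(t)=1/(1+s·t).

1 1/2 381/400
2 1 9089/10000
3 3/2 2189/2500
4 2 1049/1250
5 5/2 1029/1250
6 3 7841/10000
7 7/2 3823/5000
s(3.5y) = (1/(3823/5000) − 1)/(7/2) = 2354/26761 ≈ 8.7964%

step 1 [0.5y] bond c/2=1/200: DF=(76581/80000 − 1/200·(0))/(1+1/200) = 381/400 ≈ 0.952500
step 2 [1y] zero: DF = P = 9089/10000 ≈ 0.908900
step 3 [1.5y] swap r/2=622/13685: DF=(1 − 622/13685·(0.952500+0.908900))/(1+622/13685) = 2189/2500 ≈ 0.875600
step 4 [2y] zero: DF = P = 1049/1250 ≈ 0.839200
step 5 [2.5y] bond c/2=1/200: DF=(845197/1000000 − 1/200·(0.952500+0.908900+0.875600+0.839200))/(1+1/200) = 1029/1250 ≈ 0.823200
step 6 [3y] zero: DF = P = 7841/10000 ≈ 0.784100
step 7 [3.5y] bond c/2=7/160: DF=(1639727/1600000 − 7/160·(0.952500+0.908900+0.875600+0.839200+0.823200+0.784100))/(1+7/160) = 3823/5000 ≈ 0.764600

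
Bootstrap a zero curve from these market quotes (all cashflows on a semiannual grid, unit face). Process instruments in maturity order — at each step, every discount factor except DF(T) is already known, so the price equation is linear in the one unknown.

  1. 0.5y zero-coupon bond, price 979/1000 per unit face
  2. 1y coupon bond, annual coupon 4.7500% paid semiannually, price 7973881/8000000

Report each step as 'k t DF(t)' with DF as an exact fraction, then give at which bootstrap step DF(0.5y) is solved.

step 1 [0.5y] zero: DF = P = 979/1000 ≈ 0.979000
step 2 [1y] bond c/2=19/800: DF=(7973881/8000000 − 19/800·(0.979000))/(1+19/800) = 9509/10000 ≈ 0.950900

1 1/2 979/1000
2 1 9509/10000
DF(0.5y) is solved at step 1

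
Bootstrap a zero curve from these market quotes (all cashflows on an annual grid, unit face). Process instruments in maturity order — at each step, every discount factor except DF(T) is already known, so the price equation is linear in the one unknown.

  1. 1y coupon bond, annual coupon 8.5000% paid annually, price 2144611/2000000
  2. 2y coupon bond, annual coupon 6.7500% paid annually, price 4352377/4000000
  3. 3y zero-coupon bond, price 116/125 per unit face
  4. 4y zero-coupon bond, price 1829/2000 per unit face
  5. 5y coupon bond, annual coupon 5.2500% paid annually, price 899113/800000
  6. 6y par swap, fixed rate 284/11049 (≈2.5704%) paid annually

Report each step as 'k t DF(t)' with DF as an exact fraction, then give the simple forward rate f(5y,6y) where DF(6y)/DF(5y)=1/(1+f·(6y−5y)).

1 1 9883/10000
2 2 598/625
3 3 116/125
4 4 1829/2000
5 5 8789/10000
6 6 429/500
f(5y,6y) = ((8789/10000)/(429/500) − 1)/(1) = 19/780 ≈ 2.4359%

step 1 [1y] bond c/1=17/200: DF=(2144611/2000000 − 17/200·(0))/(1+17/200) = 9883/10000 ≈ 0.988300
step 2 [2y] bond c/1=27/400: DF=(4352377/4000000 − 27/400·(0.988300))/(1+27/400) = 598/625 ≈ 0.956800
step 3 [3y] zero: DF = P = 116/125 ≈ 0.928000
step 4 [4y] zero: DF = P = 1829/2000 ≈ 0.914500
step 5 [5y] bond c/1=21/400: DF=(899113/800000 − 21/400·(0.988300+0.956800+0.928000+0.914500))/(1+21/400) = 8789/10000 ≈ 0.878900
step 6 [6y] swap r/1=284/11049: DF=(1 − 284/11049·(0.988300+0.956800+0.928000+0.914500+0.878900))/(1+284/11049) = 429/500 ≈ 0.858000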